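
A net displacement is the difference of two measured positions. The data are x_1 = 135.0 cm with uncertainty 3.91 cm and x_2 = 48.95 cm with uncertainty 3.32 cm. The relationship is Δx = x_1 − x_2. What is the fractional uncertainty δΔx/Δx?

For a sum/difference, combine absolute errors in quadrature:
  (δx_1)² = 15.3;  (δx_2)² = 11.0
δΔx = √(26.3) = 5.13 cm
Δx = 86.05 cm, so δΔx/Δx = 5.13/86.05 = 0.0596.

0.0596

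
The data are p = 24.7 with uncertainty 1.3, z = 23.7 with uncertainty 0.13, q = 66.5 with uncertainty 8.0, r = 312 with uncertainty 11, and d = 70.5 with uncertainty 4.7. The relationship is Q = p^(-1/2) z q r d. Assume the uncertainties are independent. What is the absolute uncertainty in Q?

1.01e+06

For a monomial Q ∝ p^(-1/2), z, q, r, d, fractional errors add in quadrature:
  (−½·δp/p)² = (-0.5×0.0526)² = 0.000693;  (1·δz/z)² = (1×0.00549)² = 3.01e-05;  (1·δq/q)² = (1×0.120)² = 0.0145;  (1·δr/r)² = (1×0.0353)² = 0.00124;  (1·δd/d)² = (1×0.0667)² = 0.00444
δQ/Q = √(0.0209) = 0.145
Q = 6.98e+06, so δQ = 0.145 × 6.98e+06 = 1.01e+06.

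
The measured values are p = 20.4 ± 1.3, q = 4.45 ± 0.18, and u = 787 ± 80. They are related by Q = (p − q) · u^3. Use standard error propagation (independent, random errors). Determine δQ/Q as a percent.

Let w = p − q = 15.9. δw = √(δp² + δq²) = √(1.69 + 0.0324) = 1.31, so δw/w = 0.0823.
Q is then a monomial in w, u:
δQ/Q = √((δw/w)² + (3·δu/u)²) = √(0.00677 + 0.0930) = 0.316

31.6%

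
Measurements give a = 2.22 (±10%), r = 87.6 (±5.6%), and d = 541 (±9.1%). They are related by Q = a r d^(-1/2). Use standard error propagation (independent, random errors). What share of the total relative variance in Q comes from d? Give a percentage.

(δQ/Q)² = (1·δa/a)² + (1·δr/r)² + (−½·δd/d)²
  a term: (1×0.100)² = 0.0100
  r term: (1×0.0560)² = 0.00314
  d term: (-0.5×0.0910)² = 0.00207
Total = 0.0152. Share from d = 0.00207/0.0152 = 0.136.

13.6%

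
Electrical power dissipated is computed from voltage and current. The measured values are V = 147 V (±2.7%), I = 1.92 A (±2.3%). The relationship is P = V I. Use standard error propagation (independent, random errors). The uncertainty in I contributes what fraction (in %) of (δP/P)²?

(δP/P)² = (1·δV/V)² + (1·δI/I)²
  V term: (1×0.0270)² = 0.000729
  I term: (1×0.0230)² = 0.000529
Total = 0.00126. Share from I = 0.000529/0.00126 = 0.421.

42.1%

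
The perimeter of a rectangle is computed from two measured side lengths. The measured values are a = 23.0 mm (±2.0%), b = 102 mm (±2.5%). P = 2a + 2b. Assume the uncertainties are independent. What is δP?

5.18 mm

Absolute uncertainties add in quadrature for a linear combination:
  (2·δa)² = 0.846;  (2·δb)² = 26.0
δP = √(26.9) = 5.18 mm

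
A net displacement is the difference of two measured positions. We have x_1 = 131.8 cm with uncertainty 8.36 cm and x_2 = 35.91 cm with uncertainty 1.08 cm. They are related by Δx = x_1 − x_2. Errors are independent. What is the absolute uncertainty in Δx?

8.43 cm

Each term contributes (cᵢ δxᵢ)² to (δΔx)²:
  (δx_1)² = 69.9;  (δx_2)² = 1.17
δΔx = √(71.1) = 8.43 cm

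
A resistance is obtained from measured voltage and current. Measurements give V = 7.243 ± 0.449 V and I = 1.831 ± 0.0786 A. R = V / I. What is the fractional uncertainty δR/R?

0.0754

Products/powers → add relative errors in quadrature, weighted by exponent:
  (1·δV/V)² = (1×0.0620)² = 0.00384;  (-1·δI/I)² = (-1×0.0429)² = 0.00184
δR/R = √(0.00569) = 0.0754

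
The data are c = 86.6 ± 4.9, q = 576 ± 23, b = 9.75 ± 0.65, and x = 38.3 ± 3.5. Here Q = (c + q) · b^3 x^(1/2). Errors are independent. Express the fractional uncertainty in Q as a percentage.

20.8%

Let u = c + q = 663. δu = √(δc² + δq²) = √(24.0 + 529) = 23.5, so δu/u = 0.0355.
Q is then a monomial in u, b, x:
δQ/Q = √((δu/u)² + (3·δb/b)² + (½·δx/x)²) = √(0.00126 + 0.0400 + 0.00209) = 0.208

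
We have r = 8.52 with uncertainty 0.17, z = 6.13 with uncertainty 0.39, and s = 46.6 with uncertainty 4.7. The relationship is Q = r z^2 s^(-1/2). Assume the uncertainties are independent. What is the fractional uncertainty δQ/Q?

0.138

Products/powers → add relative errors in quadrature, weighted by exponent:
  (1·δr/r)² = (1×0.0200)² = 0.000398;  (2·δz/z)² = (2×0.0636)² = 0.0162;  (−½·δs/s)² = (-0.5×0.101)² = 0.00254
δQ/Q = √(0.0191) = 0.138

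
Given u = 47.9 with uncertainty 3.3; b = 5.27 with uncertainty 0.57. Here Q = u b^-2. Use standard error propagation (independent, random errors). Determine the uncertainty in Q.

0.392

Since Q is a product/quotient, work with relative uncertainties:
  (1·δu/u)² = (1×0.0689)² = 0.00475;  (-2·δb/b)² = (-2×0.108)² = 0.0468
δQ/Q = √(0.0515) = 0.227
Q = 1.72, so δQ = 0.227 × 1.72 = 0.392.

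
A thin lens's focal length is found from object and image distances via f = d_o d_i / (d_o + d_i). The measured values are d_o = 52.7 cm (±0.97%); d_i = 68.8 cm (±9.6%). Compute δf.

∂f/∂d_o = (d_i/(d_o+d_i))² = 0.321;  ∂f/∂d_i = (d_o/(d_o+d_i))² = 0.188
δf = √((∂f/∂d_o · δd_o)² + (∂f/∂d_i · δd_i)²) = √(0.0269 + 1.54) = 1.25 cm

1.25 cm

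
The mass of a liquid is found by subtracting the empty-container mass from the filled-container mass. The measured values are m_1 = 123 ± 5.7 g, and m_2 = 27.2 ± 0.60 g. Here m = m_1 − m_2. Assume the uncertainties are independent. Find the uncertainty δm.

5.73 g

Absolute uncertainties add in quadrature for a linear combination:
  (δm_1)² = 32.5;  (δm_2)² = 0.360
δm = √(32.9) = 5.73 g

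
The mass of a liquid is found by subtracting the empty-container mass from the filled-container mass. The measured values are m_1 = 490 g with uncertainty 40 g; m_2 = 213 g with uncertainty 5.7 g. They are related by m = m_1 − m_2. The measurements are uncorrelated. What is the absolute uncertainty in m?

40.4 g

For a sum/difference, combine absolute errors in quadrature:
  (δm_1)² = 1600;  (δm_2)² = 32.5
δm = √(1630) = 40.4 g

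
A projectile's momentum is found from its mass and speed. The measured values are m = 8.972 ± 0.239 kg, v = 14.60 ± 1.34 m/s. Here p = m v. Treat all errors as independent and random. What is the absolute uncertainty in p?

12.5 kg·m/s

Since p is a product/quotient, work with relative uncertainties:
  (1·δm/m)² = (1×0.0266)² = 0.000710;  (1·δv/v)² = (1×0.0918)² = 0.00842
δp/p = √(0.00913) = 0.0956
p = 131.0 kg·m/s, so δp = 0.0956 × 131.0 = 12.5 kg·m/s.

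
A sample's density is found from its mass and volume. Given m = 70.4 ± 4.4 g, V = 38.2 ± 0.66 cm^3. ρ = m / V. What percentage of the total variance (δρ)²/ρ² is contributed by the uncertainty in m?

92.9%

(δρ/ρ)² = (1·δm/m)² + (-1·δV/V)²
  m term: (1×0.0625)² = 0.00391
  V term: (-1×0.0173)² = 0.000299
Total = 0.00420. Share from m = 0.00391/0.00420 = 0.929.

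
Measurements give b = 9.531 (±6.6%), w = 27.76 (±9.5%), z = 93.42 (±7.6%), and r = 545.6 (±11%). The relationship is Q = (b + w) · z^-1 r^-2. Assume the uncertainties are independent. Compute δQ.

Let u = b + w = 37.29. δu = √(δb² + δw²) = √(0.396 + 6.95) = 2.71, so δu/u = 0.0727.
Q is then a monomial in u, z, r:
δQ/Q = √((δu/u)² + (-1·δz/z)² + (-2·δr/r)²) = √(0.00529 + 0.00578 + 0.0484) = 0.244
Q = 1.341e-06, so δQ = 0.244 × 1.341e-06 = 3.27e-07.

3.27e-07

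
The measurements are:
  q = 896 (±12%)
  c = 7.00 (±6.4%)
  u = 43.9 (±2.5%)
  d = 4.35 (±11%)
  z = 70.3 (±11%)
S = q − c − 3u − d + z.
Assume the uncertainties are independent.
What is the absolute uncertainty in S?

For a sum/difference, combine absolute errors in quadrature:
  (δq)² = 11600;  (δc)² = 0.201;  (3·δu)² = 10.8;  (δd)² = 0.229;  (δz)² = 59.8
δS = √(11600) = 108

108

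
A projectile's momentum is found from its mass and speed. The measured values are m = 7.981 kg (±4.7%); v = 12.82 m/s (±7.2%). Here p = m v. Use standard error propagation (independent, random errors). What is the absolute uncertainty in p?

Relative error in a monomial: (δp/p)² = Σ (nᵢ · δxᵢ/xᵢ)².
  (1·δm/m)² = (1×0.0470)² = 0.00221;  (1·δv/v)² = (1×0.0720)² = 0.00518
δp/p = √(0.00739) = 0.0860
p = 102.3 kg·m/s, so δp = 0.0860 × 102.3 = 8.80 kg·m/s.

8.80 kg·m/s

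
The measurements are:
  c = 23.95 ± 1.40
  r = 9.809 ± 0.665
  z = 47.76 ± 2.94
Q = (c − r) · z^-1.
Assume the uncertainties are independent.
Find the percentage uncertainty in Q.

12.6%

Let u = c − r = 14.14. δu = √(δc² + δr²) = √(1.96 + 0.442) = 1.55, so δu/u = 0.110.
Q is then a monomial in u, z:
δQ/Q = √((δu/u)² + (-1·δz/z)²) = √(0.0120 + 0.00379) = 0.126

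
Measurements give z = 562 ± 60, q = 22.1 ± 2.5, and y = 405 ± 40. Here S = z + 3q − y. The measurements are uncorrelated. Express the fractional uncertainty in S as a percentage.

S is a linear combination, so absolute uncertainties add in quadrature:
  (δz)² = 3600;  (3·δq)² = 56.2;  (δy)² = 1600
δS = √(5260) = 72.5
S = 223, so δS/S = 72.5/223 = 0.325.

32.5%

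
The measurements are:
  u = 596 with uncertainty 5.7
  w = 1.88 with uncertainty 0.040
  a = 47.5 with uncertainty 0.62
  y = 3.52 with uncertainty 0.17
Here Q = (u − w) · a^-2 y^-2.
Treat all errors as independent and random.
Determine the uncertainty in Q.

0.00214

Let h = u − w = 594. δh = √(δu² + δw²) = √(32.5 + 0.00160) = 5.70, so δh/h = 0.00959.
Q is then a monomial in h, a, y:
δQ/Q = √((δh/h)² + (-2·δa/a)² + (-2·δy/y)²) = √(9.2e-05 + 0.000681 + 0.00933) = 0.101
Q = 0.0213, so δQ = 0.101 × 0.0213 = 0.00214.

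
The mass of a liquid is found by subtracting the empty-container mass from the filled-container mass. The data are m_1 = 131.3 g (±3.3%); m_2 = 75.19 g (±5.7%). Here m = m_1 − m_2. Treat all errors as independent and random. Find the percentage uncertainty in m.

Sums and differences: (δm)² = Σ (cᵢ δxᵢ)².
  (δm_1)² = 18.8;  (δm_2)² = 18.4
δm = √(37.1) = 6.09 g
m = 56.11 g, so δm/m = 6.09/56.11 = 0.109.

10.9%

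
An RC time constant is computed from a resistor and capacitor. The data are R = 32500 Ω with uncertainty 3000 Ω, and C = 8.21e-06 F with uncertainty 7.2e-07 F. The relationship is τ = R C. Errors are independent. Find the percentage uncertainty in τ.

For a monomial τ ∝ R, C, fractional errors add in quadrature:
  (1·δR/R)² = (1×0.0923)² = 0.00852;  (1·δC/C)² = (1×0.0877)² = 0.00769
δτ/τ = √(0.0162) = 0.127

12.7%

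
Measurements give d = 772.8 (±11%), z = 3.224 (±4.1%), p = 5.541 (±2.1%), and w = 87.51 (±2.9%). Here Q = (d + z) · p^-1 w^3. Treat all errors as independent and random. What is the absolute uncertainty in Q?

Let u = d + z = 776.0. δu = √(δd² + δz²) = √(7230 + 0.0175) = 85.0, so δu/u = 0.110.
Q is then a monomial in u, p, w:
δQ/Q = √((δu/u)² + (-1·δp/p)² + (3·δw/w)²) = √(0.0120 + 0.000441 + 0.00757) = 0.141
Q = 9.386e+07, so δQ = 0.141 × 9.386e+07 = 1.33e+07.

1.33e+07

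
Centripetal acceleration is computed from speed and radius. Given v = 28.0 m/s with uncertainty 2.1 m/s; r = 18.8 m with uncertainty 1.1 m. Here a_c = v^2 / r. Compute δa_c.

a_c is a product of powers, so relative uncertainties combine in quadrature:
  (2·δv/v)² = (2×0.0750)² = 0.0225;  (-1·δr/r)² = (-1×0.0585)² = 0.00342
δa_c/a_c = √(0.0259) = 0.161
a_c = 41.7 m/s^2, so δa_c = 0.161 × 41.7 = 6.71 m/s^2.

6.71 m/s^2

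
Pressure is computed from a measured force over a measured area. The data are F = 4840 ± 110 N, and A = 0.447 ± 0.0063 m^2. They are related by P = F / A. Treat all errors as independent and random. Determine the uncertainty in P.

Since P is a product/quotient, work with relative uncertainties:
  (1·δF/F)² = (1×0.0227)² = 0.000517;  (-1·δA/A)² = (-1×0.0141)² = 0.000199
δP/P = √(0.000715) = 0.0267
P = 10800 Pa, so δP = 0.0267 × 10800 = 290 Pa.

290 Pa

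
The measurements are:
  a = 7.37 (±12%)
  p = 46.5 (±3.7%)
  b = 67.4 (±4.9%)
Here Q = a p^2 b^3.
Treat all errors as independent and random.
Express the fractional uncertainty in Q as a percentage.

20.4%

Each factor contributes (exponent × relative error)² to (δQ/Q)²:
  (1·δa/a)² = (1×0.120)² = 0.0144;  (2·δp/p)² = (2×0.0370)² = 0.00548;  (3·δb/b)² = (3×0.0490)² = 0.0216
δQ/Q = √(0.0415) = 0.204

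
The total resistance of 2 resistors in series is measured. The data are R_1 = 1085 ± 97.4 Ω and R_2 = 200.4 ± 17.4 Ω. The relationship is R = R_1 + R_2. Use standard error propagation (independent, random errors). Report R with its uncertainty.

R is a linear combination, so absolute uncertainties add in quadrature:
  (δR_1)² = 9490;  (δR_2)² = 303
δR = √(9790) = 98.9 Ω
R = 1285 Ω.

1285 ± 98.9 Ω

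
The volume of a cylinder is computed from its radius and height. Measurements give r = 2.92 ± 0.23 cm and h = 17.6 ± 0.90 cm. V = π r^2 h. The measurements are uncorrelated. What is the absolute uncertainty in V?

Products/powers → add relative errors in quadrature, weighted by exponent:
  (2·δr/r)² = (2×0.0788)² = 0.0248;  (1·δh/h)² = (1×0.0511)² = 0.00261
δV/V = √(0.0274) = 0.166
V = 471 cm^3, so δV = 0.166 × 471 = 78.1 cm^3.

78.1 cm^3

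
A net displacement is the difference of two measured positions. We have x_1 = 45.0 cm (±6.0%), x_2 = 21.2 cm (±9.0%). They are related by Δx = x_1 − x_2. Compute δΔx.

3.31 cm

Each term contributes (cᵢ δxᵢ)² to (δΔx)²:
  (δx_1)² = 7.29;  (δx_2)² = 3.64
δΔx = √(10.9) = 3.31 cm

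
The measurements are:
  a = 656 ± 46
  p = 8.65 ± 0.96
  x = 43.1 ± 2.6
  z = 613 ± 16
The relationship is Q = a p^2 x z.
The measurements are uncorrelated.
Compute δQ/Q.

0.242

Each factor contributes (exponent × relative error)² to (δQ/Q)²:
  (1·δa/a)² = (1×0.0701)² = 0.00492;  (2·δp/p)² = (2×0.111)² = 0.0493;  (1·δx/x)² = (1×0.0603)² = 0.00364;  (1·δz/z)² = (1×0.0261)² = 0.000681
δQ/Q = √(0.0585) = 0.242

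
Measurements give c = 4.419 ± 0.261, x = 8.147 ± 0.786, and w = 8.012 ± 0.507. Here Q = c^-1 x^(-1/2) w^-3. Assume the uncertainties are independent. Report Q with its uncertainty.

Products/powers → add relative errors in quadrature, weighted by exponent:
  (-1·δc/c)² = (-1×0.0591)² = 0.00349;  (−½·δx/x)² = (-0.5×0.0965)² = 0.00233;  (-3·δw/w)² = (-3×0.0633)² = 0.0360
δQ/Q = √(0.0419) = 0.205
Q = 0.0001542, so δQ = 0.205 × 0.0001542 = 3.15e-05.

(1.542 ± 0.315) × 10^-4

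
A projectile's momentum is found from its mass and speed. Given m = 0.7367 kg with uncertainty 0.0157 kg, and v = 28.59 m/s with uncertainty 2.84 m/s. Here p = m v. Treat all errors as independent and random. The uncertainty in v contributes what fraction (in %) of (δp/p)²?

95.6%

(δp/p)² = (1·δm/m)² + (1·δv/v)²
  m term: (1×0.0213)² = 0.000454
  v term: (1×0.0993)² = 0.00987
Total = 0.0103. Share from v = 0.00987/0.0103 = 0.956.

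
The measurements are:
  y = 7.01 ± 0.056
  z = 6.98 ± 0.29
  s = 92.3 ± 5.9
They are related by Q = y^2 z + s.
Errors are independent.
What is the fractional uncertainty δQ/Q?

Let p = y^2·z = 343. δp/p = √((2·δy/y)² + (1·δz/z)²) = √(0.000255 + 0.00173) = 0.0445, so δp = 15.3.
Q = p + s: δQ = √(δp² + δs²) = √(233 + 34.8) = 16.4
Q = 435, so δQ/Q = 16.4/435 = 0.0376.

0.0376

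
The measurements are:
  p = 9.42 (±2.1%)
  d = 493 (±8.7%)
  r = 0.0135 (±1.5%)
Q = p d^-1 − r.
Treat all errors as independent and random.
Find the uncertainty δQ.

0.00172

Let w = p·d^-1 = 0.0191. δw/w = √((1·δp/p)² + (-1·δd/d)²) = √(0.000441 + 0.00757) = 0.0895, so δw = 0.00171.
Q = w − r: δQ = √(δw² + δr²) = √(2.92e-06 + 4.1e-08) = 0.00172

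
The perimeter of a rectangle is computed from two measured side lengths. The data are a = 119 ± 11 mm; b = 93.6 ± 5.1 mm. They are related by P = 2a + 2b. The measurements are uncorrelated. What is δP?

24.2 mm

Absolute uncertainties add in quadrature for a linear combination:
  (2·δa)² = 484;  (2·δb)² = 104
δP = √(588) = 24.2 mm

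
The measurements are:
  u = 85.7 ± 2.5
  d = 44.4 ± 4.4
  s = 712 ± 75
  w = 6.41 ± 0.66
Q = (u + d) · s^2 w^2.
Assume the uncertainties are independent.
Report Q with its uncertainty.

Let h = u + d = 130. δh = √(δu² + δd²) = √(6.25 + 19.4) = 5.06, so δh/h = 0.0389.
Q is then a monomial in h, s, w:
δQ/Q = √((δh/h)² + (2·δs/s)² + (2·δw/w)²) = √(0.00151 + 0.0444 + 0.0424) = 0.297
Q = 2.71e+09, so δQ = 0.297 × 2.71e+09 = 8.05e+08.

(2.71 ± 0.805) × 10^9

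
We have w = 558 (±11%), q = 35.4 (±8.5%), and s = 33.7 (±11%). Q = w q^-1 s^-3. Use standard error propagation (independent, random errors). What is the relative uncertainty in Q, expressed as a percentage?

35.8%

Since Q is a product/quotient, work with relative uncertainties:
  (1·δw/w)² = (1×0.110)² = 0.0121;  (-1·δq/q)² = (-1×0.0850)² = 0.00723;  (-3·δs/s)² = (-3×0.110)² = 0.109
δQ/Q = √(0.128) = 0.358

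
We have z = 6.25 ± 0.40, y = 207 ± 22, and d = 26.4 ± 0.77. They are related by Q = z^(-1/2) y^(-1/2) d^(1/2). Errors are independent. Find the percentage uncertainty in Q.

Products/powers → add relative errors in quadrature, weighted by exponent:
  (−½·δz/z)² = (-0.5×0.0640)² = 0.00102;  (−½·δy/y)² = (-0.5×0.106)² = 0.00282;  (½·δd/d)² = (0.5×0.0292)² = 0.000213
δQ/Q = √(0.00406) = 0.0637

6.37%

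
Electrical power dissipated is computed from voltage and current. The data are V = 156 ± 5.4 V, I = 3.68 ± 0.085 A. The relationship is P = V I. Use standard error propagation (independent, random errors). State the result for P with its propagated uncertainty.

Relative error in a monomial: (δP/P)² = Σ (nᵢ · δxᵢ/xᵢ)².
  (1·δV/V)² = (1×0.0346)² = 0.00120;  (1·δI/I)² = (1×0.0231)² = 0.000534
δP/P = √(0.00173) = 0.0416
P = 574 W, so δP = 0.0416 × 574 = 23.9 W.

574 ± 23.9 W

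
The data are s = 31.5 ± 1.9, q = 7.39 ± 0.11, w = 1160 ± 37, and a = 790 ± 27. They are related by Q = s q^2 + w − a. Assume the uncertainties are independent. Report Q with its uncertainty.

2090 ± 124

Let p = s·q^2 = 1720. δp/p = √((1·δs/s)² + (2·δq/q)²) = √(0.00364 + 0.000886) = 0.0673, so δp = 116.
Q = p + w − a: δQ = √(δp² + δw² + δa²) = √(13400 + 1370 + 729) = 124
Q = 2090.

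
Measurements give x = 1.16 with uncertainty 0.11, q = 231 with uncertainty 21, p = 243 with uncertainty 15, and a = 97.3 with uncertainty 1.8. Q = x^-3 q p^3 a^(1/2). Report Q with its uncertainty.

(2.09 ± 0.736) × 10^10

Since Q is a product/quotient, work with relative uncertainties:
  (-3·δx/x)² = (-3×0.0948)² = 0.0809;  (1·δq/q)² = (1×0.0909)² = 0.00826;  (3·δp/p)² = (3×0.0617)² = 0.0343;  (½·δa/a)² = (0.5×0.0185)² = 8.56e-05
δQ/Q = √(0.124) = 0.352
Q = 2.09e+10, so δQ = 0.352 × 2.09e+10 = 7.36e+09.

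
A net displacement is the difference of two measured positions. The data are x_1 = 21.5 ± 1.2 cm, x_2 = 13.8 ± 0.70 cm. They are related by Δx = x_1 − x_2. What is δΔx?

Absolute uncertainties add in quadrature for a linear combination:
  (δx_1)² = 1.44;  (δx_2)² = 0.490
δΔx = √(1.93) = 1.39 cm

1.39 cm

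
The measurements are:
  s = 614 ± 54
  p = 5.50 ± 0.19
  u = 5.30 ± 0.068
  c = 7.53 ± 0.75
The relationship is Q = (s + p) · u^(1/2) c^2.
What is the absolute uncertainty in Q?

Let w = s + p = 620. δw = √(δs² + δp²) = √(2920 + 0.0361) = 54.0, so δw/w = 0.0872.
Q is then a monomial in w, u, c:
δQ/Q = √((δw/w)² + (½·δu/u)² + (2·δc/c)²) = √(0.00760 + 4.12e-05 + 0.0397) = 0.218
Q = 80900, so δQ = 0.218 × 80900 = 17600.

17600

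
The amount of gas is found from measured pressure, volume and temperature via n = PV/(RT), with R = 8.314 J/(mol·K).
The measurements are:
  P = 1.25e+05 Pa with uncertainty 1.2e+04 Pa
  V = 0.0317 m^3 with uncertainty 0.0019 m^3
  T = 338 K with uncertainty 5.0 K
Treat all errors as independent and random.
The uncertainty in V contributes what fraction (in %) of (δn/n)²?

(δn/n)² = (1·δP/P)² + (1·δV/V)² + (-1·δT/T)²
  P term: (1×0.0960)² = 0.00922
  V term: (1×0.0599)² = 0.00359
  T term: (-1×0.0148)² = 0.000219
Total = 0.0130. Share from V = 0.00359/0.0130 = 0.276.

27.6%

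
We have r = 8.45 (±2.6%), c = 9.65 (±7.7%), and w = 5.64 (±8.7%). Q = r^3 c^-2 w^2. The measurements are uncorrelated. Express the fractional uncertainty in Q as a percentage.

Each factor contributes (exponent × relative error)² to (δQ/Q)²:
  (3·δr/r)² = (3×0.0260)² = 0.00608;  (-2·δc/c)² = (-2×0.0770)² = 0.0237;  (2·δw/w)² = (2×0.0870)² = 0.0303
δQ/Q = √(0.0601) = 0.245

24.5%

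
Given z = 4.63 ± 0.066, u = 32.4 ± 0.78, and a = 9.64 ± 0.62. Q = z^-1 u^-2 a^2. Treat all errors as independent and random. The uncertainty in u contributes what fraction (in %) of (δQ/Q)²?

(δQ/Q)² = (-1·δz/z)² + (-2·δu/u)² + (2·δa/a)²
  z term: (-1×0.0143)² = 0.000203
  u term: (-2×0.0241)² = 0.00232
  a term: (2×0.0643)² = 0.0165
Total = 0.0191. Share from u = 0.00232/0.0191 = 0.122.

12.2%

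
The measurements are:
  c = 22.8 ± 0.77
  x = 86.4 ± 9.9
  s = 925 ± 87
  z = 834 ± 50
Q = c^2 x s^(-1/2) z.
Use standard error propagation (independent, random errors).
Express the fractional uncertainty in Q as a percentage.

Since Q is a product/quotient, work with relative uncertainties:
  (2·δc/c)² = (2×0.0338)² = 0.00456;  (1·δx/x)² = (1×0.115)² = 0.0131;  (−½·δs/s)² = (-0.5×0.0941)² = 0.00221;  (1·δz/z)² = (1×0.0600)² = 0.00359
δQ/Q = √(0.0235) = 0.153

15.3%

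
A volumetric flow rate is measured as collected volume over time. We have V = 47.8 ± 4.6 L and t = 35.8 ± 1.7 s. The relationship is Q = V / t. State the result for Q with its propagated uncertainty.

Since Q is a product/quotient, work with relative uncertainties:
  (1·δV/V)² = (1×0.0962)² = 0.00926;  (-1·δt/t)² = (-1×0.0475)² = 0.00225
δQ/Q = √(0.0115) = 0.107
Q = 1.34 L/s, so δQ = 0.107 × 1.34 = 0.143 L/s.

1.34 ± 0.143 L/s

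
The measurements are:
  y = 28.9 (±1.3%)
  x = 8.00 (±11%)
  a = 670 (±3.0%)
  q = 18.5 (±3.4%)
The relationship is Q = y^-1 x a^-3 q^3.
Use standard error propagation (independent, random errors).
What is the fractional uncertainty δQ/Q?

0.175

For a monomial Q ∝ y^-1, x, a^-3, q^3, fractional errors add in quadrature:
  (-1·δy/y)² = (-1×0.0130)² = 0.000169;  (1·δx/x)² = (1×0.110)² = 0.0121;  (-3·δa/a)² = (-3×0.0300)² = 0.00810;  (3·δq/q)² = (3×0.0340)² = 0.0104
δQ/Q = √(0.0308) = 0.175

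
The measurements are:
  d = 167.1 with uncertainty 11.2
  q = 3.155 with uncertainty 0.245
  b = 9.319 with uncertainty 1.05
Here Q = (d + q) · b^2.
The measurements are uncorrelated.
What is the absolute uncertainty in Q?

3470

Let u = d + q = 170.3. δu = √(δd² + δq²) = √(125 + 0.0600) = 11.2, so δu/u = 0.0658.
Q is then a monomial in u, b:
δQ/Q = √((δu/u)² + (2·δb/b)²) = √(0.00433 + 0.0508) = 0.235
Q = 14790, so δQ = 0.235 × 14790 = 3470.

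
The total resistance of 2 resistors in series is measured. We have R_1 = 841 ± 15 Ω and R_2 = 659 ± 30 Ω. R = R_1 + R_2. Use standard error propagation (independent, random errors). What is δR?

33.5 Ω

R is a linear combination, so absolute uncertainties add in quadrature:
  (δR_1)² = 225;  (δR_2)² = 900
δR = √(1120) = 33.5 Ω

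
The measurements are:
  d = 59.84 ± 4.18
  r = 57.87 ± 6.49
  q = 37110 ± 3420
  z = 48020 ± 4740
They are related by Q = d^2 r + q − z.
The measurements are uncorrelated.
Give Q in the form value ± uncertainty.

196300 ± 37600

Let p = d^2·r = 207200. δp/p = √((2·δd/d)² + (1·δr/r)²) = √(0.0195 + 0.0126) = 0.179, so δp = 37100.
Q = p + q − z: δQ = √(δp² + δq² + δz²) = √(1.38e+09 + 1.17e+07 + 2.25e+07) = 37600
Q = 196300.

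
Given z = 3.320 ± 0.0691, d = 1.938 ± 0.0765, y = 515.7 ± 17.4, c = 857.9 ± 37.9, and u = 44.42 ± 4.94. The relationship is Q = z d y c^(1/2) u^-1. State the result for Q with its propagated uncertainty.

Since Q is a product/quotient, work with relative uncertainties:
  (1·δz/z)² = (1×0.0208)² = 0.000433;  (1·δd/d)² = (1×0.0395)² = 0.00156;  (1·δy/y)² = (1×0.0337)² = 0.00114;  (½·δc/c)² = (0.5×0.0442)² = 0.000488;  (-1·δu/u)² = (-1×0.111)² = 0.0124
δQ/Q = √(0.0160) = 0.126
Q = 2188, so δQ = 0.126 × 2188 = 277.

2188 ± 277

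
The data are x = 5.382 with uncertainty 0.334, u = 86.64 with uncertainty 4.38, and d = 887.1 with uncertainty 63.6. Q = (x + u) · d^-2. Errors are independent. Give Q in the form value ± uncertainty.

(1.169 ± 0.177) × 10^-4

Let w = x + u = 92.02. δw = √(δx² + δu²) = √(0.112 + 19.2) = 4.39, so δw/w = 0.0477.
Q is then a monomial in w, d:
δQ/Q = √((δw/w)² + (-2·δd/d)²) = √(0.00228 + 0.0206) = 0.151
Q = 0.0001169, so δQ = 0.151 × 0.0001169 = 1.77e-05.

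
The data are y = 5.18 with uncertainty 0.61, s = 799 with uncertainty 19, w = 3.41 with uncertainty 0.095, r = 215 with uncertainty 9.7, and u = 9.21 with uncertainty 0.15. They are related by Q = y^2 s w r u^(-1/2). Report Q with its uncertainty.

Relative error in a monomial: (δQ/Q)² = Σ (nᵢ · δxᵢ/xᵢ)².
  (2·δy/y)² = (2×0.118)² = 0.0555;  (1·δs/s)² = (1×0.0238)² = 0.000565;  (1·δw/w)² = (1×0.0279)² = 0.000776;  (1·δr/r)² = (1×0.0451)² = 0.00204;  (−½·δu/u)² = (-0.5×0.0163)² = 6.63e-05
δQ/Q = √(0.0589) = 0.243
Q = 5.18e+06, so δQ = 0.243 × 5.18e+06 = 1.26e+06.

(5.18 ± 1.26) × 10^6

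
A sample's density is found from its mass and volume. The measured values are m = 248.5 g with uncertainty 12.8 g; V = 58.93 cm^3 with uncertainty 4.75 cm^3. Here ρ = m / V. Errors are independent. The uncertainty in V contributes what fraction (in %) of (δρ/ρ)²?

(δρ/ρ)² = (1·δm/m)² + (-1·δV/V)²
  m term: (1×0.0515)² = 0.00265
  V term: (-1×0.0806)² = 0.00650
Total = 0.00915. Share from V = 0.00650/0.00915 = 0.710.

71.0%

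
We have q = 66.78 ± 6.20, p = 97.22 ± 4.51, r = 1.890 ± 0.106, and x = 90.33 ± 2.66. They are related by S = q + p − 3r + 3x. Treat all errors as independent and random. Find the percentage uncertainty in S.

Each term contributes (cᵢ δxᵢ)² to (δS)²:
  (δq)² = 38.4;  (δp)² = 20.3;  (3·δr)² = 0.101;  (3·δx)² = 63.7
δS = √(123) = 11.1
S = 429.3, so δS/S = 11.1/429.3 = 0.0258.

2.58%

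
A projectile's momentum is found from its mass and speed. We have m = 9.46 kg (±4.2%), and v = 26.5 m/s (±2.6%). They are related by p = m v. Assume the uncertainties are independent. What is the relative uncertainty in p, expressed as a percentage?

4.94%

Products/powers → add relative errors in quadrature, weighted by exponent:
  (1·δm/m)² = (1×0.0420)² = 0.00176;  (1·δv/v)² = (1×0.0260)² = 0.000676
δp/p = √(0.00244) = 0.0494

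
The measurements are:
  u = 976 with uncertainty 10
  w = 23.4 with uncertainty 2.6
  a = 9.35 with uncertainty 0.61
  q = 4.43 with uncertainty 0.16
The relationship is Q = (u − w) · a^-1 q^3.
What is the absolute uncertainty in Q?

1120

Let h = u − w = 953. δh = √(δu² + δw²) = √(100 + 6.76) = 10.3, so δh/h = 0.0108.
Q is then a monomial in h, a, q:
δQ/Q = √((δh/h)² + (-1·δa/a)² + (3·δq/q)²) = √(0.000118 + 0.00426 + 0.0117) = 0.127
Q = 8860, so δQ = 0.127 × 8860 = 1120.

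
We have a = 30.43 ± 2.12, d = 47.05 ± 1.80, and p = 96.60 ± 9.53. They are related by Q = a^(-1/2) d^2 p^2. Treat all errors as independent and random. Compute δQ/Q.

Relative error in a monomial: (δQ/Q)² = Σ (nᵢ · δxᵢ/xᵢ)².
  (−½·δa/a)² = (-0.5×0.0697)² = 0.00121;  (2·δd/d)² = (2×0.0383)² = 0.00585;  (2·δp/p)² = (2×0.0987)² = 0.0389
δQ/Q = √(0.0460) = 0.214

0.214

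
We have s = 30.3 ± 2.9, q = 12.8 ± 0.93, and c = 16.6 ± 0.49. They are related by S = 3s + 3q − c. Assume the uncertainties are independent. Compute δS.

9.15

S is a linear combination, so absolute uncertainties add in quadrature:
  (3·δs)² = 75.7;  (3·δq)² = 7.78;  (δc)² = 0.240
δS = √(83.7) = 9.15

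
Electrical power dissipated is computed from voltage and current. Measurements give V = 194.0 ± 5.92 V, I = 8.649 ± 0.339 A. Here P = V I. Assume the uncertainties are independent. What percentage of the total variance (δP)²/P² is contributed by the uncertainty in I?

(δP/P)² = (1·δV/V)² + (1·δI/I)²
  V term: (1×0.0305)² = 0.000931
  I term: (1×0.0392)² = 0.00154
Total = 0.00247. Share from I = 0.00154/0.00247 = 0.623.

62.3%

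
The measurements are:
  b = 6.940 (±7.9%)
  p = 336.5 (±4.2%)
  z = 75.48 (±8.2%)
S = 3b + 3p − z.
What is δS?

42.9

Sums and differences: (δS)² = Σ (cᵢ δxᵢ)².
  (3·δb)² = 2.71;  (3·δp)² = 1800;  (δz)² = 38.3
δS = √(1840) = 42.9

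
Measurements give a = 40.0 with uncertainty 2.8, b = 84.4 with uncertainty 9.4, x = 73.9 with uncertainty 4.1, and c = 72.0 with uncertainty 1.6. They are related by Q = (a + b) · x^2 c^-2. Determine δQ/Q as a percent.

Let u = a + b = 124. δu = √(δa² + δb²) = √(7.84 + 88.4) = 9.81, so δu/u = 0.0788.
Q is then a monomial in u, x, c:
δQ/Q = √((δu/u)² + (2·δx/x)² + (-2·δc/c)²) = √(0.00622 + 0.0123 + 0.00198) = 0.143

14.3%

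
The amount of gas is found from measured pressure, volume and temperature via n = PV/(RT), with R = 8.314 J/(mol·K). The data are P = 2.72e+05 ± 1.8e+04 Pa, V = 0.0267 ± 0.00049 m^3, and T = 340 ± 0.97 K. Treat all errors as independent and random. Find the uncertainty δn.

Products/powers → add relative errors in quadrature, weighted by exponent:
  (1·δP/P)² = (1×0.0662)² = 0.00438;  (1·δV/V)² = (1×0.0184)² = 0.000337;  (-1·δT/T)² = (-1×0.00285)² = 8.14e-06
δn/n = √(0.00472) = 0.0687
n = 2.57 mol, so δn = 0.0687 × 2.57 = 0.177 mol.

0.177 mol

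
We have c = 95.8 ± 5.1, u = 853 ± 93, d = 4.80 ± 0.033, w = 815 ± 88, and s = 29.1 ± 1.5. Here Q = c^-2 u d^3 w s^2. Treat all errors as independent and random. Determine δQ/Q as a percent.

21.4%

Q is a product of powers, so relative uncertainties combine in quadrature:
  (-2·δc/c)² = (-2×0.0532)² = 0.0113;  (1·δu/u)² = (1×0.109)² = 0.0119;  (3·δd/d)² = (3×0.00688)² = 0.000425;  (1·δw/w)² = (1×0.108)² = 0.0117;  (2·δs/s)² = (2×0.0515)² = 0.0106
δQ/Q = √(0.0459) = 0.214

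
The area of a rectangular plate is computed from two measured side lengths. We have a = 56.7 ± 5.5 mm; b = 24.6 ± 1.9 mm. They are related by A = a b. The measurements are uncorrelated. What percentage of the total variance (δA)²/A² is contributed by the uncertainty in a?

(δA/A)² = (1·δa/a)² + (1·δb/b)²
  a term: (1×0.0970)² = 0.00941
  b term: (1×0.0772)² = 0.00597
Total = 0.0154. Share from a = 0.00941/0.0154 = 0.612.

61.2%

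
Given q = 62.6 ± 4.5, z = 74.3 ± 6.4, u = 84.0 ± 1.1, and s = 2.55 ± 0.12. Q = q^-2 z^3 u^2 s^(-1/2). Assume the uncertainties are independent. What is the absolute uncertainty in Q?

Relative error in a monomial: (δQ/Q)² = Σ (nᵢ · δxᵢ/xᵢ)².
  (-2·δq/q)² = (-2×0.0719)² = 0.0207;  (3·δz/z)² = (3×0.0861)² = 0.0668;  (2·δu/u)² = (2×0.0131)² = 0.000686;  (−½·δs/s)² = (-0.5×0.0471)² = 0.000554
δQ/Q = √(0.0887) = 0.298
Q = 4.62e+05, so δQ = 0.298 × 4.62e+05 = 1.38e+05.

1.38e+05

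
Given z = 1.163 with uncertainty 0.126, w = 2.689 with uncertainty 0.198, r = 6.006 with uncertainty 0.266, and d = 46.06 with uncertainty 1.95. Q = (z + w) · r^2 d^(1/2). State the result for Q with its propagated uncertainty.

943.0 ± 103

Let u = z + w = 3.852. δu = √(δz² + δw²) = √(0.0159 + 0.0392) = 0.235, so δu/u = 0.0609.
Q is then a monomial in u, r, d:
δQ/Q = √((δu/u)² + (2·δr/r)² + (½·δd/d)²) = √(0.00371 + 0.00785 + 0.000448) = 0.110
Q = 943.0, so δQ = 0.110 × 943.0 = 103.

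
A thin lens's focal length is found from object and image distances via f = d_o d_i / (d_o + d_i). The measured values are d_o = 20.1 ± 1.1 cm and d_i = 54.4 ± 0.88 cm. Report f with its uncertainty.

∂f/∂d_o = (d_i/(d_o+d_i))² = 0.533;  ∂f/∂d_i = (d_o/(d_o+d_i))² = 0.0728
δf = √((∂f/∂d_o · δd_o)² + (∂f/∂d_i · δd_i)²) = √(0.344 + 0.00410) = 0.590 cm
f = 14.7 cm.

14.7 ± 0.590 cm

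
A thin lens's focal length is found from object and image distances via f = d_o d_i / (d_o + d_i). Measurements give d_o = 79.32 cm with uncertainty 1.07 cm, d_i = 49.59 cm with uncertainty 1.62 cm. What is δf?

∂f/∂d_o = (d_i/(d_o+d_i))² = 0.148;  ∂f/∂d_i = (d_o/(d_o+d_i))² = 0.379
δf = √((∂f/∂d_o · δd_o)² + (∂f/∂d_i · δd_i)²) = √(0.0251 + 0.376) = 0.633 cm

0.633 cm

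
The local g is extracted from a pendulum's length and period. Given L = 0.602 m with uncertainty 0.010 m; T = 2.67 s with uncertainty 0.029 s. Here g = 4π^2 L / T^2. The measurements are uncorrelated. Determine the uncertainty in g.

For a monomial g ∝ L, T^-2, fractional errors add in quadrature:
  (1·δL/L)² = (1×0.0166)² = 0.000276;  (-2·δT/T)² = (-2×0.0109)² = 0.000472
δg/g = √(0.000748) = 0.0273
g = 3.33 m/s^2, so δg = 0.0273 × 3.33 = 0.0912 m/s^2.

0.0912 m/s^2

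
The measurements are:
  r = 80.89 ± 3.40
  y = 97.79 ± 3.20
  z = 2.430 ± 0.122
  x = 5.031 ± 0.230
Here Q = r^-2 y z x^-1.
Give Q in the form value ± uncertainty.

0.007219 ± 0.000815

Relative error in a monomial: (δQ/Q)² = Σ (nᵢ · δxᵢ/xᵢ)².
  (-2·δr/r)² = (-2×0.0420)² = 0.00707;  (1·δy/y)² = (1×0.0327)² = 0.00107;  (1·δz/z)² = (1×0.0502)² = 0.00252;  (-1·δx/x)² = (-1×0.0457)² = 0.00209
δQ/Q = √(0.0127) = 0.113
Q = 0.007219, so δQ = 0.113 × 0.007219 = 0.000815.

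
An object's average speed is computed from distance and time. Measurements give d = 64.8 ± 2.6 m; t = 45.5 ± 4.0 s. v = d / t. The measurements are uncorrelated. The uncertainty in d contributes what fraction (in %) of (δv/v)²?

17.2%

(δv/v)² = (1·δd/d)² + (-1·δt/t)²
  d term: (1×0.0401)² = 0.00161
  t term: (-1×0.0879)² = 0.00773
Total = 0.00934. Share from d = 0.00161/0.00934 = 0.172.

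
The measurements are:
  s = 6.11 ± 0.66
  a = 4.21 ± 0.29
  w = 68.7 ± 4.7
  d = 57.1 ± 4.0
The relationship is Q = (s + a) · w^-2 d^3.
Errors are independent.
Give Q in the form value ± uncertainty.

407 ± 106

Let u = s + a = 10.3. δu = √(δs² + δa²) = √(0.436 + 0.0841) = 0.721, so δu/u = 0.0699.
Q is then a monomial in u, w, d:
δQ/Q = √((δu/u)² + (-2·δw/w)² + (3·δd/d)²) = √(0.00488 + 0.0187 + 0.0442) = 0.260
Q = 407, so δQ = 0.260 × 407 = 106.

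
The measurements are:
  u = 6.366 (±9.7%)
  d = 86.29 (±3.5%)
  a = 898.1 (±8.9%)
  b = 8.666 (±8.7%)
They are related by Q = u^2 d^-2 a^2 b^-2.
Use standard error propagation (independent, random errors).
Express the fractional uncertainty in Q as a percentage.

32.3%

Each factor contributes (exponent × relative error)² to (δQ/Q)²:
  (2·δu/u)² = (2×0.0970)² = 0.0376;  (-2·δd/d)² = (-2×0.0350)² = 0.00490;  (2·δa/a)² = (2×0.0890)² = 0.0317;  (-2·δb/b)² = (-2×0.0870)² = 0.0303
δQ/Q = √(0.104) = 0.323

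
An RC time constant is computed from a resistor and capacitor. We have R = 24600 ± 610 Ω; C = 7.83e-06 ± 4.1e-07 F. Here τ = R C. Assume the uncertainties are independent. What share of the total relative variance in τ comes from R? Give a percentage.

(δτ/τ)² = (1·δR/R)² + (1·δC/C)²
  R term: (1×0.0248)² = 0.000615
  C term: (1×0.0524)² = 0.00274
Total = 0.00336. Share from R = 0.000615/0.00336 = 0.183.

18.3%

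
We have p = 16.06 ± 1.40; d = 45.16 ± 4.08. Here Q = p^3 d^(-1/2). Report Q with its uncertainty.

616.4 ± 164

Since Q is a product/quotient, work with relative uncertainties:
  (3·δp/p)² = (3×0.0872)² = 0.0684;  (−½·δd/d)² = (-0.5×0.0903)² = 0.00204
δQ/Q = √(0.0704) = 0.265
Q = 616.4, so δQ = 0.265 × 616.4 = 164.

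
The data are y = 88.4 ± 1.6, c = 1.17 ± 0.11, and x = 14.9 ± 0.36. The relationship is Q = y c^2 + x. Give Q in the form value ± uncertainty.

Let p = y·c^2 = 121. δp/p = √((1·δy/y)² + (2·δc/c)²) = √(0.000328 + 0.0354) = 0.189, so δp = 22.9.
Q = p + x: δQ = √(δp² + δx²) = √(523 + 0.130) = 22.9
Q = 136.

136 ± 22.9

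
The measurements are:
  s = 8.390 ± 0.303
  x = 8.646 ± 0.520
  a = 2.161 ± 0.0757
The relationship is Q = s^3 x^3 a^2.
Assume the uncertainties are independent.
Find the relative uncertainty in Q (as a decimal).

0.222

Q is a product of powers, so relative uncertainties combine in quadrature:
  (3·δs/s)² = (3×0.0361)² = 0.0117;  (3·δx/x)² = (3×0.0601)² = 0.0326;  (2·δa/a)² = (2×0.0350)² = 0.00491
δQ/Q = √(0.0492) = 0.222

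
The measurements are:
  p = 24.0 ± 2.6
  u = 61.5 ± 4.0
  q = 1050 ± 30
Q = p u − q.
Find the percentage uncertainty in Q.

Let w = p·u = 1480. δw/w = √((1·δp/p)² + (1·δu/u)²) = √(0.0117 + 0.00423) = 0.126, so δw = 187.
Q = w − q: δQ = √(δw² + δq²) = √(34800 + 900) = 189
Q = 426, so δQ/Q = 189/426 = 0.443.

44.3%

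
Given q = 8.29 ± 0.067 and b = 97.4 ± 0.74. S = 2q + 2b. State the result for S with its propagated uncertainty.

211 ± 1.49

Each term contributes (cᵢ δxᵢ)² to (δS)²:
  (2·δq)² = 0.0180;  (2·δb)² = 2.19
δS = √(2.21) = 1.49
S = 211.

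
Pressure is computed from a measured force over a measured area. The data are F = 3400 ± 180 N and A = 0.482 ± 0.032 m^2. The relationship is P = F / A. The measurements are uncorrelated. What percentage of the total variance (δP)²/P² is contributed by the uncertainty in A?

(δP/P)² = (1·δF/F)² + (-1·δA/A)²
  F term: (1×0.0529)² = 0.00280
  A term: (-1×0.0664)² = 0.00441
Total = 0.00721. Share from A = 0.00441/0.00721 = 0.611.

61.1%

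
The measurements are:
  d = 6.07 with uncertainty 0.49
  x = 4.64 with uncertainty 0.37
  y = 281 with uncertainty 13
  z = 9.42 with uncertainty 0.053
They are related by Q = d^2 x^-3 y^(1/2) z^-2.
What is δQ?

Each factor contributes (exponent × relative error)² to (δQ/Q)²:
  (2·δd/d)² = (2×0.0807)² = 0.0261;  (-3·δx/x)² = (-3×0.0797)² = 0.0572;  (½·δy/y)² = (0.5×0.0463)² = 0.000535;  (-2·δz/z)² = (-2×0.00563)² = 0.000127
δQ/Q = √(0.0840) = 0.290
Q = 0.0697, so δQ = 0.290 × 0.0697 = 0.0202.

0.0202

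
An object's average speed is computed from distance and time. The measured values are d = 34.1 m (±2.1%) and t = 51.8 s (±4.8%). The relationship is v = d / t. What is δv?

Since v is a product/quotient, work with relative uncertainties:
  (1·δd/d)² = (1×0.0210)² = 0.000441;  (-1·δt/t)² = (-1×0.0480)² = 0.00230
δv/v = √(0.00274) = 0.0524
v = 0.658 m/s, so δv = 0.0524 × 0.658 = 0.0345 m/s.

0.0345 m/s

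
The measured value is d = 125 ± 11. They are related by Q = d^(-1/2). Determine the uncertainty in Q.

0.00394

Q is a product of powers, so relative uncertainties combine in quadrature:
  (−½·δd/d)² = (-0.5×0.0880)² = 0.00194
δQ/Q = √(0.00194) = 0.0440
Q = 0.0894, so δQ = 0.0440 × 0.0894 = 0.00394.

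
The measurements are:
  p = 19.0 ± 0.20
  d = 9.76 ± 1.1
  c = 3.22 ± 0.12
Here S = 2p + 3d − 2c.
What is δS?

3.33

Absolute uncertainties add in quadrature for a linear combination:
  (2·δp)² = 0.160;  (3·δd)² = 10.9;  (2·δc)² = 0.0576
δS = √(11.1) = 3.33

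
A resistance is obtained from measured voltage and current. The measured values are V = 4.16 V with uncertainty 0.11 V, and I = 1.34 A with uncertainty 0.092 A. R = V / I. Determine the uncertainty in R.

0.228 Ω

Each factor contributes (exponent × relative error)² to (δR/R)²:
  (1·δV/V)² = (1×0.0264)² = 0.000699;  (-1·δI/I)² = (-1×0.0687)² = 0.00471
δR/R = √(0.00541) = 0.0736
R = 3.10 Ω, so δR = 0.0736 × 3.10 = 0.228 Ω.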